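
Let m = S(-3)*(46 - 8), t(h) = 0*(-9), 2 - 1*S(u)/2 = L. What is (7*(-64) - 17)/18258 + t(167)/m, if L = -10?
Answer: -155/6086 ≈ -0.025468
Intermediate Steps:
S(u) = 24 (S(u) = 4 - 2*(-10) = 4 + 20 = 24)
t(h) = 0
m = 912 (m = 24*(46 - 8) = 24*38 = 912)
(7*(-64) - 17)/18258 + t(167)/m = (7*(-64) - 17)/18258 + 0/912 = (-448 - 17)*(1/18258) + 0*(1/912) = -465*1/18258 + 0 = -155/6086 + 0 = -155/6086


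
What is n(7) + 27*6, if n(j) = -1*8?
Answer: 154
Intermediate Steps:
n(j) = -8
n(7) + 27*6 = -8 + 27*6 = -8 + 162 = 154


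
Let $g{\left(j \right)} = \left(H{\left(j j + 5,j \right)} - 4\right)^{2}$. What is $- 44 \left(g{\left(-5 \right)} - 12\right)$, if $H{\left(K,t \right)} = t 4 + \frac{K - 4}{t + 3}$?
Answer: $-59708$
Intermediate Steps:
$H{\left(K,t \right)} = 4 t + \frac{-4 + K}{3 + t}$
$g{\left(j \right)} = \left(-4 + \frac{1 + 5 j^{2} + 12 j}{3 + j}\right)^{2}$ ($g{\left(j \right)} = \left(\frac{-4 + \left(j j + 5\right) + 4 j^{2} + 12 j}{3 + j} - 4\right)^{2} = \left(\frac{-4 + \left(j^{2} + 5\right) + 4 j^{2} + 12 j}{3 + j} - 4\right)^{2} = \left(\frac{-4 + \left(5 + j^{2}\right) + 4 j^{2} + 12 j}{3 + j} - 4\right)^{2} = \left(\frac{1 + 5 j^{2} + 12 j}{3 + j} - 4\right)^{2} = \left(-4 + \frac{1 + 5 j^{2} + 12 j}{3 + j}\right)^{2}$)
$- 44 \left(g{\left(-5 \right)} - 12\right) = - 44 \left(\frac{\left(11 - -40 - 5 \left(-5\right)^{2}\right)^{2}}{\left(3 - 5\right)^{2}} - 12\right) = - 44 \left(\frac{\left(11 + 40 - 125\right)^{2}}{4} - 12\right) = - 44 \left(\frac{\left(-74\right)^{2}}{4} - 12\right) = - 44 \left(\frac{1}{4} \cdot 5476 - 12\right) = - 44 \left(1369 - 12\right) = \left(-44\right) 1357 = -59708$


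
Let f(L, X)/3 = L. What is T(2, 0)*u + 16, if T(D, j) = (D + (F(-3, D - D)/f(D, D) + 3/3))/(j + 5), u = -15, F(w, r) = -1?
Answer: 15/2 ≈ 7.5000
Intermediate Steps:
f(L, X) = 3*L
T(D, j) = (1 + D - 1/(3*D))/(5 + j) (T(D, j) = (D + (-1/(3*D) + 3/3))/(j + 5) = (D + (-1/(3*D) + 3*(⅓)))/(5 + j) = (D + (-1/(3*D) + 1))/(5 + j) = (D + (1 - 1/(3*D)))/(5 + j) = (1 + D - 1/(3*D))/(5 + j))
T(2, 0)*u + 16 = ((-⅓ + 2 + 2²)/(2*(5 + 0)))*(-15) + 16 = ((½)*(-⅓ + 2 + 4)/5)*(-15) + 16 = ((½)*(⅕)*(17/3))*(-15) + 16 = (17/30)*(-15) + 16 = -17/2 + 16 = 15/2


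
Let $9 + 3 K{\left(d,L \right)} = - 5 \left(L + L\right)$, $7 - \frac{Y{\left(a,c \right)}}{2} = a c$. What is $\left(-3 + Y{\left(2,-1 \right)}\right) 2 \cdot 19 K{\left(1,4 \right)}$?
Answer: $-9310$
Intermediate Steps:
$Y{\left(a,c \right)} = 14 - 2 a c$
$K{\left(d,L \right)} = -3 - \frac{10 L}{3}$ ($K{\left(d,L \right)} = -3 + \frac{\left(-5\right) \left(L + L\right)}{3} = -3 + \frac{\left(-5\right) 2 L}{3} = -3 + \frac{\left(-10\right) L}{3} = -3 - \frac{10 L}{3}$)
$\left(-3 + Y{\left(2,-1 \right)}\right) 2 \cdot 19 K{\left(1,4 \right)} = \left(-3 + \left(14 - 4 \left(-1\right)\right)\right) 2 \cdot 19 \left(-3 - \frac{40}{3}\right) = \left(-3 + \left(14 + 4\right)\right) 2 \cdot 19 \left(-3 - \frac{40}{3}\right) = \left(-3 + 18\right) 2 \cdot 19 \left(- \frac{49}{3}\right) = 15 \cdot 2 \cdot 19 \left(- \frac{49}{3}\right) = 30 \cdot 19 \left(- \frac{49}{3}\right) = 570 \left(- \frac{49}{3}\right) = -9310$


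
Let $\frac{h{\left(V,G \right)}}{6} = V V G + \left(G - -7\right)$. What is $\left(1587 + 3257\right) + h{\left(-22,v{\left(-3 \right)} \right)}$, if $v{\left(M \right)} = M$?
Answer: $-3844$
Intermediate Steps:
$h{\left(V,G \right)} = 42 + 6 G + 6 G V^{2}$ ($h{\left(V,G \right)} = 6 \left(V V G + \left(G - -7\right)\right) = 6 \left(V^{2} G + \left(G + 7\right)\right) = 6 \left(G V^{2} + \left(7 + G\right)\right) = 6 \left(7 + G + G V^{2}\right) = 42 + 6 G + 6 G V^{2}$)
$\left(1587 + 3257\right) + h{\left(-22,v{\left(-3 \right)} \right)} = \left(1587 + 3257\right) + \left(42 + 6 \left(-3\right) + 6 \left(-3\right) \left(-22\right)^{2}\right) = 4844 + \left(42 - 18 + 6 \left(-3\right) 484\right) = 4844 - 8688 = -3844$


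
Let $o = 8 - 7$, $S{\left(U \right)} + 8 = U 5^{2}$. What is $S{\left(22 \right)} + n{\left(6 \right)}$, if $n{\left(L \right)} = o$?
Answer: $543$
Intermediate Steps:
$S{\left(U \right)} = -8 + 25 U$ ($S{\left(U \right)} = -8 + U 5^{2} = -8 + U 25 = -8 + 25 U$)
$o = 1$ ($o = 8 - 7 = 1$)
$n{\left(L \right)} = 1$
$S{\left(22 \right)} + n{\left(6 \right)} = \left(-8 + 25 \cdot 22\right) + 1 = \left(-8 + 550\right) + 1 = 542 + 1 = 543$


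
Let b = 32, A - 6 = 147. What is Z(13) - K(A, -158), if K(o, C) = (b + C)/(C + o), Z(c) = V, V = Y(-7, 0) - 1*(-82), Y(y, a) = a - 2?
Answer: 274/5 ≈ 54.800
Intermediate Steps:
A = 153 (A = 6 + 147 = 153)
Y(y, a) = -2 + a
V = 80 (V = (-2 + 0) - 1*(-82) = -2 + 82 = 80)
Z(c) = 80
K(o, C) = (32 + C)/(C + o)
Z(13) - K(A, -158) = 80 - (32 - 158)/(-158 + 153) = 80 - (-126)/(-5) = 80 - (-1)*(-126)/5 = 80 - 1*126/5 = 80 - 126/5 = 274/5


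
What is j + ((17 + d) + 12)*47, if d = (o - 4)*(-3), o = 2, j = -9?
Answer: 1636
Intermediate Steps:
d = 6 (d = (2 - 4)*(-3) = -2*(-3) = 6)
j + ((17 + d) + 12)*47 = -9 + ((17 + 6) + 12)*47 = -9 + (23 + 12)*47 = -9 + 35*47 = -9 + 1645 = 1636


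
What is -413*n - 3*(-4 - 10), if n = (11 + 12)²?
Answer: -218435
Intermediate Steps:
n = 529 (n = 23² = 529)
-413*n - 3*(-4 - 10) = -413*529 - 3*(-4 - 10) = -218477 - 3*(-14) = -218477 + 42 = -218435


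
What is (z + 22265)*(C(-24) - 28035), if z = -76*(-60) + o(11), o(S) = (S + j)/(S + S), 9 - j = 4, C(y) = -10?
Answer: -8275602735/11 ≈ -7.5233e+8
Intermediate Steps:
j = 5 (j = 9 - 1*4 = 9 - 4 = 5)
o(S) = (5 + S)/(2*S) (o(S) = (S + 5)/(S + S) = (5 + S)/((2*S)) = (5 + S)*(1/(2*S)) = (5 + S)/(2*S))
z = 50168/11 (z = -76*(-60) + (½)*(5 + 11)/11 = 4560 + (½)*(1/11)*16 = 4560 + 8/11 = 50168/11 ≈ 4560.7)
(z + 22265)*(C(-24) - 28035) = (50168/11 + 22265)*(-10 - 28035) = (295083/11)*(-28045) = -8275602735/11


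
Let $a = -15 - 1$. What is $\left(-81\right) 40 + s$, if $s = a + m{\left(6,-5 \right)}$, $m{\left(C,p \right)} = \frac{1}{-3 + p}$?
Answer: $- \frac{26049}{8} \approx -3256.1$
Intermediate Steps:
$a = -16$
$s = - \frac{129}{8}$ ($s = -16 + \frac{1}{-3 - 5} = -16 + \frac{1}{-8} = -16 - \frac{1}{8} = - \frac{129}{8} \approx -16.125$)
$\left(-81\right) 40 + s = \left(-81\right) 40 - \frac{129}{8} = -3240 - \frac{129}{8} = - \frac{26049}{8}$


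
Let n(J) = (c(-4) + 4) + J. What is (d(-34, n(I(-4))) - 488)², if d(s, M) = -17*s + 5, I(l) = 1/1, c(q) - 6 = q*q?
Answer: 9025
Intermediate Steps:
c(q) = 6 + q² (c(q) = 6 + q*q = 6 + q²)
I(l) = 1
n(J) = 26 + J (n(J) = ((6 + (-4)²) + 4) + J = ((6 + 16) + 4) + J = (22 + 4) + J = 26 + J)
d(s, M) = 5 - 17*s
(d(-34, n(I(-4))) - 488)² = ((5 - 17*(-34)) - 488)² = ((5 + 578) - 488)² = (583 - 488)² = 95² = 9025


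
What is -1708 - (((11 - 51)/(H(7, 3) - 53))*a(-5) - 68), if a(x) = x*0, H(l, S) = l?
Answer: -1640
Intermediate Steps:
a(x) = 0
-1708 - (((11 - 51)/(H(7, 3) - 53))*a(-5) - 68) = -1708 - (((11 - 51)/(7 - 53))*0 - 68) = -1708 - (-40/(-46)*0 - 68) = -1708 - (-40*(-1/46)*0 - 68) = -1708 - ((20/23)*0 - 68) = -1708 - (0 - 68) = -1708 - 1*(-68) = -1708 + 68 = -1640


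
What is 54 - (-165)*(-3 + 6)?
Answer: 549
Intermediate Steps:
54 - (-165)*(-3 + 6) = 54 - (-165)*3 = 54 - 33*(-15) = 54 + 495 = 549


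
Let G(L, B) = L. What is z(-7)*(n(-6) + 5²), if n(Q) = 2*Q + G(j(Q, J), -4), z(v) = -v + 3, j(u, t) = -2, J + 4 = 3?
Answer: 110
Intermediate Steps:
J = -1 (J = -4 + 3 = -1)
z(v) = 3 - v
n(Q) = -2 + 2*Q (n(Q) = 2*Q - 2 = -2 + 2*Q)
z(-7)*(n(-6) + 5²) = (3 - 1*(-7))*((-2 + 2*(-6)) + 5²) = (3 + 7)*((-2 - 12) + 25) = 10*(-14 + 25) = 10*11 = 110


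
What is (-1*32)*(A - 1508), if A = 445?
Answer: 34016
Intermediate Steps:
(-1*32)*(A - 1508) = (-1*32)*(445 - 1508) = -32*(-1063) = 34016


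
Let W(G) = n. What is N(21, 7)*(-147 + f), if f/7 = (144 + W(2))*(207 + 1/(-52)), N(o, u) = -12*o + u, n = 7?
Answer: -2785367515/52 ≈ -5.3565e+7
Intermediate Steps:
N(o, u) = u - 12*o
W(G) = 7
f = 11376491/52 (f = 7*((144 + 7)*(207 + 1/(-52))) = 7*(151*(207 - 1/52)) = 7*(151*(10763/52)) = 7*(1625213/52) = 11376491/52 ≈ 2.1878e+5)
N(21, 7)*(-147 + f) = (7 - 12*21)*(-147 + 11376491/52) = (7 - 252)*(11368847/52) = -245*11368847/52 = -2785367515/52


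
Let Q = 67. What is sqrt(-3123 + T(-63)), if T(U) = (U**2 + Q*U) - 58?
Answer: I*sqrt(3433) ≈ 58.592*I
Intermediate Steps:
T(U) = -58 + U**2 + 67*U (T(U) = (U**2 + 67*U) - 58 = -58 + U**2 + 67*U)
sqrt(-3123 + T(-63)) = sqrt(-3123 + (-58 + (-63)**2 + 67*(-63))) = sqrt(-3123 + (-58 + 3969 - 4221)) = sqrt(-3123 - 310) = sqrt(-3433) = I*sqrt(3433)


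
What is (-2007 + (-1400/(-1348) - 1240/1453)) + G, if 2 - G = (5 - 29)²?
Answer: -1263724371/489661 ≈ -2580.8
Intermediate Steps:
G = -574 (G = 2 - (5 - 29)² = 2 - 1*(-24)² = 2 - 1*576 = 2 - 576 = -574)
(-2007 + (-1400/(-1348) - 1240/1453)) + G = (-2007 + (-1400/(-1348) - 1240/1453)) - 574 = (-2007 + (-1400*(-1/1348) - 1240*1/1453)) - 574 = (-2007 + (350/337 - 1240/1453)) - 574 = (-2007 + 90670/489661) - 574 = -982658957/489661 - 574 = -1263724371/489661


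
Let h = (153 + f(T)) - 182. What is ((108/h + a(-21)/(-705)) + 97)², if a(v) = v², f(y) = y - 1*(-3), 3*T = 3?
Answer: 11699450896/1380625 ≈ 8474.0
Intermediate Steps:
T = 1 (T = (⅓)*3 = 1)
f(y) = 3 + y (f(y) = y + 3 = 3 + y)
h = -25 (h = (153 + (3 + 1)) - 182 = (153 + 4) - 182 = 157 - 182 = -25)
((108/h + a(-21)/(-705)) + 97)² = ((108/(-25) + (-21)²/(-705)) + 97)² = ((108*(-1/25) + 441*(-1/705)) + 97)² = ((-108/25 - 147/235) + 97)² = (-5811/1175 + 97)² = (108164/1175)² = 11699450896/1380625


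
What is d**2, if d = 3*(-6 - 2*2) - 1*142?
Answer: 29584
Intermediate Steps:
d = -172 (d = 3*(-6 - 4) - 142 = 3*(-10) - 142 = -30 - 142 = -172)
d**2 = (-172)**2 = 29584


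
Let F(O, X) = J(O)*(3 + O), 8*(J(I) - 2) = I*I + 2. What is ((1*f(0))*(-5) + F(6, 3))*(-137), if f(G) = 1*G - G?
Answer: -33291/4 ≈ -8322.8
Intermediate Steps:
f(G) = 0 (f(G) = G - G = 0)
J(I) = 9/4 + I²/8 (J(I) = 2 + (I*I + 2)/8 = 2 + (I² + 2)/8 = 2 + (2 + I²)/8 = 2 + (¼ + I²/8) = 9/4 + I²/8)
F(O, X) = (3 + O)*(9/4 + O²/8) (F(O, X) = (9/4 + O²/8)*(3 + O) = (3 + O)*(9/4 + O²/8))
((1*f(0))*(-5) + F(6, 3))*(-137) = ((1*0)*(-5) + (3 + 6)*(18 + 6²)/8)*(-137) = (0*(-5) + (⅛)*9*(18 + 36))*(-137) = (0 + (⅛)*9*54)*(-137) = (0 + 243/4)*(-137) = (243/4)*(-137) = -33291/4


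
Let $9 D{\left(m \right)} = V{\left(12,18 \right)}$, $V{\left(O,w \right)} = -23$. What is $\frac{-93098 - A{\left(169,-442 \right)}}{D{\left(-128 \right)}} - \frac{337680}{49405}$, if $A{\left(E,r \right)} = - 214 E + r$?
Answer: $\frac{5022045882}{227263} \approx 22098.0$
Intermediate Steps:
$D{\left(m \right)} = - \frac{23}{9}$ ($D{\left(m \right)} = \frac{1}{9} \left(-23\right) = - \frac{23}{9}$)
$A{\left(E,r \right)} = r - 214 E$
$\frac{-93098 - A{\left(169,-442 \right)}}{D{\left(-128 \right)}} - \frac{337680}{49405} = \frac{-93098 - \left(-442 - 36166\right)}{- \frac{23}{9}} - \frac{337680}{49405} = \left(-93098 - \left(-442 - 36166\right)\right) \left(- \frac{9}{23}\right) - \frac{67536}{9881} = \left(-93098 - -36608\right) \left(- \frac{9}{23}\right) - \frac{67536}{9881} = \left(-93098 + 36608\right) \left(- \frac{9}{23}\right) - \frac{67536}{9881} = \left(-56490\right) \left(- \frac{9}{23}\right) - \frac{67536}{9881} = \frac{508410}{23} - \frac{67536}{9881} = \frac{5022045882}{227263}$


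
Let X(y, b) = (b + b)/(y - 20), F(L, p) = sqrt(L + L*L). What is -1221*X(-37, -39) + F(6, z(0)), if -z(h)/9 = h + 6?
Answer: -31746/19 + sqrt(42) ≈ -1664.4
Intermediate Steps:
z(h) = -54 - 9*h (z(h) = -9*(h + 6) = -9*(6 + h) = -54 - 9*h)
F(L, p) = sqrt(L + L**2)
X(y, b) = 2*b/(-20 + y) (X(y, b) = (2*b)/(-20 + y) = 2*b/(-20 + y))
-1221*X(-37, -39) + F(6, z(0)) = -2442*(-39)/(-20 - 37) + sqrt(6*(1 + 6)) = -2442*(-39)/(-57) + sqrt(6*7) = -2442*(-39)*(-1)/57 + sqrt(42) = -1221*26/19 + sqrt(42) = -31746/19 + sqrt(42)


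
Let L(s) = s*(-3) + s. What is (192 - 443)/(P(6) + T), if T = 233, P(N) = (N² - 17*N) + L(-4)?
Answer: -251/175 ≈ -1.4343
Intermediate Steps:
L(s) = -2*s (L(s) = -3*s + s = -2*s)
P(N) = 8 + N² - 17*N (P(N) = (N² - 17*N) - 2*(-4) = (N² - 17*N) + 8 = 8 + N² - 17*N)
(192 - 443)/(P(6) + T) = (192 - 443)/((8 + 6² - 17*6) + 233) = -251/((8 + 36 - 102) + 233) = -251/(-58 + 233) = -251/175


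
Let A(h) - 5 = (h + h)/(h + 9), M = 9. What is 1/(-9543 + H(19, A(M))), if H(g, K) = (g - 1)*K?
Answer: -1/9435 ≈ -0.00010599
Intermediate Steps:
A(h) = 5 + 2*h/(9 + h) (A(h) = 5 + (h + h)/(h + 9) = 5 + (2*h)/(9 + h) = 5 + 2*h/(9 + h))
H(g, K) = K*(-1 + g) (H(g, K) = (-1 + g)*K = K*(-1 + g))
1/(-9543 + H(19, A(M))) = 1/(-9543 + ((45 + 7*9)/(9 + 9))*(-1 + 19)) = 1/(-9543 + ((45 + 63)/18)*18) = 1/(-9543 + ((1/18)*108)*18) = 1/(-9543 + 6*18) = 1/(-9543 + 108) = 1/(-9435) = -1/9435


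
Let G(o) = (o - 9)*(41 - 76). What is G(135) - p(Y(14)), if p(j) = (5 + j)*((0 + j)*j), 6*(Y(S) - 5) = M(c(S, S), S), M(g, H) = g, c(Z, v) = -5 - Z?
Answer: -957521/216 ≈ -4433.0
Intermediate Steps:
Y(S) = 25/6 - S/6 (Y(S) = 5 + (-5 - S)/6 = 5 + (-⅚ - S/6) = 25/6 - S/6)
G(o) = 315 - 35*o (G(o) = (-9 + o)*(-35) = 315 - 35*o)
p(j) = j²*(5 + j) (p(j) = (5 + j)*(j*j) = (5 + j)*j² = j²*(5 + j))
G(135) - p(Y(14)) = (315 - 35*135) - (25/6 - ⅙*14)²*(5 + (25/6 - ⅙*14)) = (315 - 4725) - (25/6 - 7/3)²*(5 + (25/6 - 7/3)) = -4410 - (11/6)²*(5 + 11/6) = -4410 - 121*41/(36*6) = -4410 - 1*4961/216 = -4410 - 4961/216 = -957521/216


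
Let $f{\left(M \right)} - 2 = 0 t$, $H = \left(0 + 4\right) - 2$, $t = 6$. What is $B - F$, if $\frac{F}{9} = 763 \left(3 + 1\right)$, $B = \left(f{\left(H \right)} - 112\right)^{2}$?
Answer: $-15368$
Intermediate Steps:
$H = 2$ ($H = 4 - 2 = 2$)
$f{\left(M \right)} = 2$ ($f{\left(M \right)} = 2 + 0 \cdot 6 = 2 + 0 = 2$)
$B = 12100$ ($B = \left(2 - 112\right)^{2} = \left(-110\right)^{2} = 12100$)
$F = 27468$ ($F = 9 \cdot 763 \left(3 + 1\right) = 9 \cdot 763 \cdot 4 = 9 \cdot 3052 = 27468$)
$B - F = 12100 - 27468 = -15368$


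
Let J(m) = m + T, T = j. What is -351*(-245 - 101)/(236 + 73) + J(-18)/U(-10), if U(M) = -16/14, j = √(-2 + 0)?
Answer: 168417/412 - 7*I*√2/8 ≈ 408.78 - 1.2374*I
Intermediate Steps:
j = I*√2 (j = √(-2) = I*√2 ≈ 1.4142*I)
T = I*√2 ≈ 1.4142*I
U(M) = -8/7 (U(M) = -16*1/14 = -8/7)
J(m) = m + I*√2
-351*(-245 - 101)/(236 + 73) + J(-18)/U(-10) = -351*(-245 - 101)/(236 + 73) + (-18 + I*√2)/(-8/7) = -351/(309/(-346)) + (-18 + I*√2)*(-7/8) = -351/(309*(-1/346)) + (63/4 - 7*I*√2/8) = -351/(-309/346) + (63/4 - 7*I*√2/8) = -351*(-346/309) + (63/4 - 7*I*√2/8) = 40482/103 + (63/4 - 7*I*√2/8) = 168417/412 - 7*I*√2/8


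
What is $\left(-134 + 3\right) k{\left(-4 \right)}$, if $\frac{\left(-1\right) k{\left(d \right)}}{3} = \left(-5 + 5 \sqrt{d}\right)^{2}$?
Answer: $-29475 - 39300 i \approx -29475.0 - 39300.0 i$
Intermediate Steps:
$k{\left(d \right)} = - 3 \left(-5 + 5 \sqrt{d}\right)^{2}$
$\left(-134 + 3\right) k{\left(-4 \right)} = \left(-134 + 3\right) \left(- 75 \left(-1 + \sqrt{-4}\right)^{2}\right) = - 131 \left(- 75 \left(-1 + 2 i\right)^{2}\right) = 9825 \left(-1 + 2 i\right)^{2}$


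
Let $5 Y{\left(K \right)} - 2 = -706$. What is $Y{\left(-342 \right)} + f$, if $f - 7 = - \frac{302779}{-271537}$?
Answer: $- \frac{180144358}{1357685} \approx -132.69$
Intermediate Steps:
$Y{\left(K \right)} = - \frac{704}{5}$ ($Y{\left(K \right)} = \frac{2}{5} + \frac{1}{5} \left(-706\right) = \frac{2}{5} - \frac{706}{5} = - \frac{704}{5}$)
$f = \frac{2203538}{271537}$ ($f = 7 - \frac{302779}{-271537} = 7 - - \frac{302779}{271537} = 7 + \frac{302779}{271537} = \frac{2203538}{271537} \approx 8.1151$)
$Y{\left(-342 \right)} + f = - \frac{704}{5} + \frac{2203538}{271537} = - \frac{180144358}{1357685}$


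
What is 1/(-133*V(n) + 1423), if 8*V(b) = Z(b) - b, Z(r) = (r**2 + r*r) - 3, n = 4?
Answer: 8/8059 ≈ 0.00099268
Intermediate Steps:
Z(r) = -3 + 2*r**2 (Z(r) = (r**2 + r**2) - 3 = 2*r**2 - 3 = -3 + 2*r**2)
V(b) = -3/8 - b/8 + b**2/4 (V(b) = ((-3 + 2*b**2) - b)/8 = (-3 - b + 2*b**2)/8 = -3/8 - b/8 + b**2/4)
1/(-133*V(n) + 1423) = 1/(-133*(-3/8 - 1/8*4 + (1/4)*4**2) + 1423) = 1/(-133*(-3/8 - 1/2 + (1/4)*16) + 1423) = 1/(-133*(-3/8 - 1/2 + 4) + 1423) = 1/(-133*25/8 + 1423) = 1/(-3325/8 + 1423) = 1/(8059/8) = 8/8059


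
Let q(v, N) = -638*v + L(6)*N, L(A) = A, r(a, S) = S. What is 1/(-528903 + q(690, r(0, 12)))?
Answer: -1/969051 ≈ -1.0319e-6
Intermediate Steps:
q(v, N) = -638*v + 6*N
1/(-528903 + q(690, r(0, 12))) = 1/(-528903 + (-638*690 + 6*12)) = 1/(-528903 + (-440220 + 72)) = 1/(-528903 - 440148) = 1/(-969051) = -1/969051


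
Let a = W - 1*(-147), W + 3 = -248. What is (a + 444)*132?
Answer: 44880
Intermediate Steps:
W = -251 (W = -3 - 248 = -251)
a = -104 (a = -251 - 1*(-147) = -251 + 147 = -104)
(a + 444)*132 = (-104 + 444)*132 = 340*132 = 44880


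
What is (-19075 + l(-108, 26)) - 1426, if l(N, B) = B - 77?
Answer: -20552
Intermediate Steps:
l(N, B) = -77 + B
(-19075 + l(-108, 26)) - 1426 = (-19075 + (-77 + 26)) - 1426 = (-19075 - 51) - 1426 = -19126 - 1426 = -20552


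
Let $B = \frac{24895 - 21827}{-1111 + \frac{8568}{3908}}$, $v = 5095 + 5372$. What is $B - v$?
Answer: $- \frac{11341950871}{1083305} \approx -10470.0$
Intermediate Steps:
$v = 10467$
$B = - \frac{2997436}{1083305}$ ($B = \frac{3068}{-1111 + 8568 \cdot \frac{1}{3908}} = \frac{3068}{-1111 + \frac{2142}{977}} = \frac{3068}{- \frac{1083305}{977}} = 3068 \left(- \frac{977}{1083305}\right) = - \frac{2997436}{1083305} \approx -2.7669$)
$B - v = - \frac{2997436}{1083305} - 10467 = - \frac{11341950871}{1083305}$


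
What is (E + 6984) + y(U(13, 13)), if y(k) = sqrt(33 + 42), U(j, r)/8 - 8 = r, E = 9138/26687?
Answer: 186391146/26687 + 5*sqrt(3) ≈ 6993.0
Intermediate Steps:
E = 9138/26687 (E = 9138*(1/26687) = 9138/26687 ≈ 0.34241)
U(j, r) = 64 + 8*r
y(k) = 5*sqrt(3) (y(k) = sqrt(75) = 5*sqrt(3))
(E + 6984) + y(U(13, 13)) = (9138/26687 + 6984) + 5*sqrt(3) = 186391146/26687 + 5*sqrt(3)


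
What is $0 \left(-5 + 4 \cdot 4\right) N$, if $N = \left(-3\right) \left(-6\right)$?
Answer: $0$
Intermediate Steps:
$N = 18$
$0 \left(-5 + 4 \cdot 4\right) N = 0 \left(-5 + 4 \cdot 4\right) 18 = 0 \left(-5 + 16\right) 18 = 0 \cdot 11 \cdot 18 = 0 \cdot 18 = 0$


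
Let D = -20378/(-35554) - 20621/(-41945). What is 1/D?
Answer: 745656265/793957122 ≈ 0.93916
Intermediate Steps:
D = 793957122/745656265 (D = -20378*(-1/35554) - 20621*(-1/41945) = 10189/17777 + 20621/41945 = 793957122/745656265 ≈ 1.0648)
1/D = 1/(793957122/745656265) = 745656265/793957122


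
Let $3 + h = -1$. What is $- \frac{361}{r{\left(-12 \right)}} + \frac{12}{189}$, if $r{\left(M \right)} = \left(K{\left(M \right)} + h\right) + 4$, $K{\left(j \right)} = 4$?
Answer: $- \frac{22727}{252} \approx -90.187$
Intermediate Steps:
$h = -4$ ($h = -3 - 1 = -4$)
$r{\left(M \right)} = 4$ ($r{\left(M \right)} = \left(4 - 4\right) + 4 = 0 + 4 = 4$)
$- \frac{361}{r{\left(-12 \right)}} + \frac{12}{189} = - \frac{361}{4} + \frac{12}{189} = \left(-361\right) \frac{1}{4} + 12 \cdot \frac{1}{189} = - \frac{361}{4} + \frac{4}{63} = - \frac{22727}{252}$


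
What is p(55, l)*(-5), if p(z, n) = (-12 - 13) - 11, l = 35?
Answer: 180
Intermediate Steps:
p(z, n) = -36 (p(z, n) = -25 - 11 = -36)
p(55, l)*(-5) = -36*(-5) = 180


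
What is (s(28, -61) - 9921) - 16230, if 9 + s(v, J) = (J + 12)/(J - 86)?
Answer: -78479/3 ≈ -26160.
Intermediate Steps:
s(v, J) = -9 + (12 + J)/(-86 + J) (s(v, J) = -9 + (J + 12)/(J - 86) = -9 + (12 + J)/(-86 + J))
(s(28, -61) - 9921) - 16230 = (2*(393 - 4*(-61))/(-86 - 61) - 9921) - 16230 = (2*(393 + 244)/(-147) - 9921) - 16230 = (2*(-1/147)*637 - 9921) - 16230 = (-26/3 - 9921) - 16230 = -29789/3 - 16230 = -78479/3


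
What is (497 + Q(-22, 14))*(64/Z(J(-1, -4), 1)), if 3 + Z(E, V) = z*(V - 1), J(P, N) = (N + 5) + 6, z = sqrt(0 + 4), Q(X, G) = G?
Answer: -32704/3 ≈ -10901.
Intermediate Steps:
z = 2 (z = sqrt(4) = 2)
J(P, N) = 11 + N (J(P, N) = (5 + N) + 6 = 11 + N)
Z(E, V) = -5 + 2*V (Z(E, V) = -3 + 2*(V - 1) = -3 + 2*(-1 + V) = -3 + (-2 + 2*V) = -5 + 2*V)
(497 + Q(-22, 14))*(64/Z(J(-1, -4), 1)) = (497 + 14)*(64/(-5 + 2*1)) = 511*(64/(-5 + 2)) = 511*(64/(-3)) = 511*(64*(-1/3)) = 511*(-64/3) = -32704/3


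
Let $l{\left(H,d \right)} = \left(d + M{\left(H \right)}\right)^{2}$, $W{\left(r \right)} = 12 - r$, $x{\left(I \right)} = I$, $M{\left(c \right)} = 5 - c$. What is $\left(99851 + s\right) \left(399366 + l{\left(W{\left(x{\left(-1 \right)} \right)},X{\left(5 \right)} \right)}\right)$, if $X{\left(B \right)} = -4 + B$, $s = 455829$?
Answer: $221946927200$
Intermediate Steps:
$l{\left(H,d \right)} = \left(5 + d - H\right)^{2}$ ($l{\left(H,d \right)} = \left(d - \left(-5 + H\right)\right)^{2} = \left(5 + d - H\right)^{2}$)
$\left(99851 + s\right) \left(399366 + l{\left(W{\left(x{\left(-1 \right)} \right)},X{\left(5 \right)} \right)}\right) = \left(99851 + 455829\right) \left(399366 + \left(5 + \left(-4 + 5\right) - \left(12 - -1\right)\right)^{2}\right) = 555680 \left(399366 + \left(5 + 1 - \left(12 + 1\right)\right)^{2}\right) = 555680 \left(399366 + \left(5 + 1 - 13\right)^{2}\right) = 555680 \left(399366 + \left(-7\right)^{2}\right) = 555680 \left(399366 + 49\right) = 555680 \cdot 399415 = 221946927200$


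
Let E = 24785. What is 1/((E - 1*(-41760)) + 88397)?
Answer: 1/154942 ≈ 6.4540e-6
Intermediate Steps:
1/((E - 1*(-41760)) + 88397) = 1/((24785 - 1*(-41760)) + 88397) = 1/((24785 + 41760) + 88397) = 1/(66545 + 88397) = 1/154942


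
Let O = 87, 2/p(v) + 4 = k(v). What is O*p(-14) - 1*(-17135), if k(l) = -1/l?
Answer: 939989/55 ≈ 17091.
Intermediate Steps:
p(v) = 2/(-4 - 1/v)
O*p(-14) - 1*(-17135) = 87*(-2*(-14)/(1 + 4*(-14))) - 1*(-17135) = 87*(-2*(-14)/(1 - 56)) + 17135 = 87*(-2*(-14)/(-55)) + 17135 = 87*(-2*(-14)*(-1/55)) + 17135 = 87*(-28/55) + 17135 = -2436/55 + 17135 = 939989/55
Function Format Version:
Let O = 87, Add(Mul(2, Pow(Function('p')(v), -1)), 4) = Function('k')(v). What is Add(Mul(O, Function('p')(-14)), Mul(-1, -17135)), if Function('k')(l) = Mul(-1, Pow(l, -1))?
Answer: Rational(939989, 55) ≈ 17091.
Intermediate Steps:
Function('p')(v) = Mul(2, Pow(Add(-4, Mul(-1, Pow(v, -1))), -1))
Add(Mul(O, Function('p')(-14)), Mul(-1, -17135)) = Add(Mul(87, Mul(-2, -14, Pow(Add(1, Mul(4, -14)), -1))), Mul(-1, -17135)) = Add(Mul(87, Mul(-2, -14, Pow(Add(1, -56), -1))), 17135) = Add(Mul(87, Mul(-2, -14, Pow(-55, -1))), 17135) = Add(Mul(87, Mul(-2, -14, Rational(-1, 55))), 17135) = Add(Mul(87, Rational(-28, 55)), 17135) = Add(Rational(-2436, 55), 17135) = Rational(939989, 55)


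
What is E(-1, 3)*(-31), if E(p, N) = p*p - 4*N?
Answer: 341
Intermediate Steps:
E(p, N) = p² - 4*N
E(-1, 3)*(-31) = ((-1)² - 4*3)*(-31) = (1 - 12)*(-31) = -11*(-31) = 341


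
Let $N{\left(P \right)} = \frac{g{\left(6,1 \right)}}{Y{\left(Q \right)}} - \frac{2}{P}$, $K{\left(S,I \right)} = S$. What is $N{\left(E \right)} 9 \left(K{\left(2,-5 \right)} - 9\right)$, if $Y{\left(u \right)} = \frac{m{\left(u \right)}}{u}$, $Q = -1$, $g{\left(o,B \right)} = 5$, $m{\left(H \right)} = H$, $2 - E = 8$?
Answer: $-336$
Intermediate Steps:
$E = -6$ ($E = 2 - 8 = -6$)
$Y{\left(u \right)} = 1$ ($Y{\left(u \right)} = \frac{u}{u} = 1$)
$N{\left(P \right)} = 5 - \frac{2}{P}$ ($N{\left(P \right)} = \frac{5}{1} - \frac{2}{P} = 5 \cdot 1 - \frac{2}{P} = 5 - \frac{2}{P}$)
$N{\left(E \right)} 9 \left(K{\left(2,-5 \right)} - 9\right) = \left(5 - \frac{2}{-6}\right) 9 \left(2 - 9\right) = \left(5 - - \frac{1}{3}\right) 9 \left(-7\right) = \left(5 + \frac{1}{3}\right) \left(-63\right) = \frac{16}{3} \left(-63\right) = -336$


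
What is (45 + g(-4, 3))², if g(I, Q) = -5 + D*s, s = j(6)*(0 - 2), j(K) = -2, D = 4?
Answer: 3136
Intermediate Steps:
s = 4 (s = -2*(0 - 2) = -2*(-2) = 4)
g(I, Q) = 11 (g(I, Q) = -5 + 4*4 = -5 + 16 = 11)
(45 + g(-4, 3))² = (45 + 11)² = 56² = 3136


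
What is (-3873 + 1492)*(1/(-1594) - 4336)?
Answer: 16456483885/1594 ≈ 1.0324e+7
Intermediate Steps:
(-3873 + 1492)*(1/(-1594) - 4336) = -2381*(-1/1594 - 4336) = -2381*(-6911585/1594) = 16456483885/1594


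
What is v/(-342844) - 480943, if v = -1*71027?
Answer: -164888350865/342844 ≈ -4.8094e+5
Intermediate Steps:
v = -71027
v/(-342844) - 480943 = -71027/(-342844) - 480943 = -71027*(-1/342844) - 480943 = 71027/342844 - 480943 = -164888350865/342844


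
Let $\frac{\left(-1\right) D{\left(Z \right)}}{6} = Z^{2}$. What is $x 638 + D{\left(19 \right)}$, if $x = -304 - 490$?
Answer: $-508738$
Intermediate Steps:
$x = -794$
$D{\left(Z \right)} = - 6 Z^{2}$
$x 638 + D{\left(19 \right)} = \left(-794\right) 638 - 6 \cdot 19^{2} = -506572 - 2166 = -508738$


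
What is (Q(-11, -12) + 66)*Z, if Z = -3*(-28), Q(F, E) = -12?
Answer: 4536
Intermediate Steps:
Z = 84
(Q(-11, -12) + 66)*Z = (-12 + 66)*84 = 54*84 = 4536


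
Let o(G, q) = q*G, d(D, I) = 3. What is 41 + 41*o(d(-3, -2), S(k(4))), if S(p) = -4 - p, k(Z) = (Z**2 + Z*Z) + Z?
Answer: -4879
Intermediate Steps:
k(Z) = Z + 2*Z**2 (k(Z) = (Z**2 + Z**2) + Z = 2*Z**2 + Z = Z + 2*Z**2)
o(G, q) = G*q
41 + 41*o(d(-3, -2), S(k(4))) = 41 + 41*(3*(-4 - 4*(1 + 2*4))) = 41 + 41*(3*(-4 - 4*(1 + 8))) = 41 + 41*(3*(-4 - 4*9)) = 41 + 41*(3*(-4 - 1*36)) = 41 + 41*(3*(-4 - 36)) = 41 + 41*(3*(-40)) = 41 + 41*(-120) = 41 - 4920 = -4879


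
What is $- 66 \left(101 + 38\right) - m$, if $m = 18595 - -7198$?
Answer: $-34967$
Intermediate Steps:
$m = 25793$ ($m = 18595 + \left(-1434 + 8632\right) = 18595 + 7198 = 25793$)
$- 66 \left(101 + 38\right) - m = - 66 \left(101 + 38\right) - 25793 = \left(-66\right) 139 - 25793 = -9174 - 25793 = -34967$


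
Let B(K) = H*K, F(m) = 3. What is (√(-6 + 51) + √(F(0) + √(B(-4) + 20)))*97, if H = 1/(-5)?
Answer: 97*√5*(15 + √(15 + 2*√130))/5 ≈ 917.41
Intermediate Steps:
H = -⅕ ≈ -0.20000
B(K) = -K/5
(√(-6 + 51) + √(F(0) + √(B(-4) + 20)))*97 = (√(-6 + 51) + √(3 + √(-⅕*(-4) + 20)))*97 = (√45 + √(3 + √(⅘ + 20)))*97 = (3*√5 + √(3 + √(104/5)))*97 = (3*√5 + √(3 + 2*√130/5))*97 = (√(3 + 2*√130/5) + 3*√5)*97 = 97*√(3 + 2*√130/5) + 291*√5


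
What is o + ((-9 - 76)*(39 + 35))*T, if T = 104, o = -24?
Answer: -654184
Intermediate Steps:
o + ((-9 - 76)*(39 + 35))*T = -24 + ((-9 - 76)*(39 + 35))*104 = -24 - 85*74*104 = -24 - 6290*104 = -24 - 654160 = -654184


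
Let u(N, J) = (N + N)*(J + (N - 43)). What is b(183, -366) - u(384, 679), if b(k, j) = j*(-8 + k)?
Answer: -847410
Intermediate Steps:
u(N, J) = 2*N*(-43 + J + N) (u(N, J) = (2*N)*(J + (-43 + N)) = (2*N)*(-43 + J + N) = 2*N*(-43 + J + N))
b(183, -366) - u(384, 679) = -366*(-8 + 183) - 2*384*(-43 + 679 + 384) = -366*175 - 2*384*1020 = -64050 - 1*783360 = -64050 - 783360 = -847410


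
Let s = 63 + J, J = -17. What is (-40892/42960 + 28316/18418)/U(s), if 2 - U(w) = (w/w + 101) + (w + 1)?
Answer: -57913313/14538985020 ≈ -0.0039833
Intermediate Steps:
s = 46 (s = 63 - 17 = 46)
U(w) = -101 - w (U(w) = 2 - ((w/w + 101) + (w + 1)) = 2 - ((1 + 101) + (1 + w)) = 2 - (102 + (1 + w)) = 2 - (103 + w) = 2 + (-103 - w) = -101 - w)
(-40892/42960 + 28316/18418)/U(s) = (-40892/42960 + 28316/18418)/(-101 - 1*46) = (-40892*1/42960 + 28316*(1/18418))/(-101 - 46) = (-10223/10740 + 14158/9209)/(-147) = (57913313/98904660)*(-1/147) = -57913313/14538985020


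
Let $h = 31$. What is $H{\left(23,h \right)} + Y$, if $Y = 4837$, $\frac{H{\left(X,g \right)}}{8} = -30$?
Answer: $4597$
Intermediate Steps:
$H{\left(X,g \right)} = -240$ ($H{\left(X,g \right)} = 8 \left(-30\right) = -240$)
$H{\left(23,h \right)} + Y = -240 + 4837 = 4597$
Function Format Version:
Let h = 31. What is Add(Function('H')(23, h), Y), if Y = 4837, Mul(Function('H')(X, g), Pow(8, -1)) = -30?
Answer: 4597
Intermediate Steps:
Function('H')(X, g) = -240 (Function('H')(X, g) = Mul(8, -30) = -240)
Add(Function('H')(23, h), Y) = Add(-240, 4837) = 4597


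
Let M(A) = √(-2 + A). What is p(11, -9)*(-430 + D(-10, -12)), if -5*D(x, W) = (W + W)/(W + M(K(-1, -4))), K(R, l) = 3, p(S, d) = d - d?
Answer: 0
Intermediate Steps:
p(S, d) = 0
D(x, W) = -2*W/(5*(1 + W)) (D(x, W) = -(W + W)/(5*(W + √(-2 + 3))) = -2*W/(5*(W + √1)) = -2*W/(5*(W + 1)) = -2*W/(5*(1 + W)))
p(11, -9)*(-430 + D(-10, -12)) = 0*(-430 - 2*(-12)/(5 + 5*(-12))) = 0*(-430 - 2*(-12)/(5 - 60)) = 0*(-430 - 2*(-12)/(-55)) = 0*(-430 - 2*(-12)*(-1/55)) = 0*(-430 - 24/55) = 0*(-23674/55) = 0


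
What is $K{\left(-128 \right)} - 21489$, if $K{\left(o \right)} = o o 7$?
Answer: $93199$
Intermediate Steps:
$K{\left(o \right)} = 7 o^{2}$ ($K{\left(o \right)} = o^{2} \cdot 7 = 7 o^{2}$)
$K{\left(-128 \right)} - 21489 = 7 \left(-128\right)^{2} - 21489 = 7 \cdot 16384 - 21489 = 114688 - 21489 = 93199$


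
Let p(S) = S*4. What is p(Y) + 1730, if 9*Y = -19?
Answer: 15494/9 ≈ 1721.6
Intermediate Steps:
Y = -19/9 (Y = (1/9)*(-19) = -19/9 ≈ -2.1111)
p(S) = 4*S
p(Y) + 1730 = 4*(-19/9) + 1730 = -76/9 + 1730 = 15494/9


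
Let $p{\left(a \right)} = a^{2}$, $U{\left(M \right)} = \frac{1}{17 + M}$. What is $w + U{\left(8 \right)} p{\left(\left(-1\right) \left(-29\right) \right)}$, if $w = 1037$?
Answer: $\frac{26766}{25} \approx 1070.6$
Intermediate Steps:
$w + U{\left(8 \right)} p{\left(\left(-1\right) \left(-29\right) \right)} = 1037 + \frac{\left(\left(-1\right) \left(-29\right)\right)^{2}}{17 + 8} = 1037 + \frac{29^{2}}{25} = 1037 + \frac{1}{25} \cdot 841 = 1037 + \frac{841}{25} = \frac{26766}{25}$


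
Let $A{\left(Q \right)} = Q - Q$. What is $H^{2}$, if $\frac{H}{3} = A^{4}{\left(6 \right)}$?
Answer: $0$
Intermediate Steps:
$A{\left(Q \right)} = 0$
$H = 0$ ($H = 3 \cdot 0^{4} = 3 \cdot 0 = 0$)
$H^{2} = 0^{2} = 0$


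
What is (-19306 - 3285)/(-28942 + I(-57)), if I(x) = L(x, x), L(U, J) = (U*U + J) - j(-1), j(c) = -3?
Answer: 22591/25747 ≈ 0.87742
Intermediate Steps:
L(U, J) = 3 + J + U² (L(U, J) = (U*U + J) - 1*(-3) = (U² + J) + 3 = (J + U²) + 3 = 3 + J + U²)
I(x) = 3 + x + x²
(-19306 - 3285)/(-28942 + I(-57)) = (-19306 - 3285)/(-28942 + (3 - 57 + (-57)²)) = -22591/(-28942 + (3 - 57 + 3249)) = -22591/(-28942 + 3195) = -22591/(-25747) = -22591*(-1/25747) = 22591/25747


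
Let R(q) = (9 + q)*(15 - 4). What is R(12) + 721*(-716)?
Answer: -516005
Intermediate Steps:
R(q) = 99 + 11*q (R(q) = (9 + q)*11 = 99 + 11*q)
R(12) + 721*(-716) = (99 + 11*12) + 721*(-716) = (99 + 132) - 516236 = 231 - 516236 = -516005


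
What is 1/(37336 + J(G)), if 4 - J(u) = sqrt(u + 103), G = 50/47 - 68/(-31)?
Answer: 54404380/2031459394383 + sqrt(225568369)/2031459394383 ≈ 2.6788e-5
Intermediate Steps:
G = 4746/1457 (G = 50*(1/47) - 68*(-1/31) = 50/47 + 68/31 = 4746/1457 ≈ 3.2574)
J(u) = 4 - sqrt(103 + u) (J(u) = 4 - sqrt(u + 103) = 4 - sqrt(103 + u))
1/(37336 + J(G)) = 1/(37336 + (4 - sqrt(103 + 4746/1457))) = 1/(37336 + (4 - sqrt(154817/1457))) = 1/(37336 + (4 - sqrt(225568369)/1457)) = 1/(37340 - sqrt(225568369)/1457)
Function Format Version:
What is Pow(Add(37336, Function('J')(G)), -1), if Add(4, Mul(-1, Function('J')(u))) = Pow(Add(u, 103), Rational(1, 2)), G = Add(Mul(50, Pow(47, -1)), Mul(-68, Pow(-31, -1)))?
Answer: Add(Rational(54404380, 2031459394383), Mul(Rational(1, 2031459394383), Pow(225568369, Rational(1, 2)))) ≈ 2.6788e-5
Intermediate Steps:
G = Rational(4746, 1457) (G = Add(Mul(50, Rational(1, 47)), Mul(-68, Rational(-1, 31))) = Add(Rational(50, 47), Rational(68, 31)) = Rational(4746, 1457) ≈ 3.2574)
Function('J')(u) = Add(4, Mul(-1, Pow(Add(103, u), Rational(1, 2)))) (Function('J')(u) = Add(4, Mul(-1, Pow(Add(u, 103), Rational(1, 2)))) = Add(4, Mul(-1, Pow(Add(103, u), Rational(1, 2)))))
Pow(Add(37336, Function('J')(G)), -1) = Pow(Add(37336, Add(4, Mul(-1, Pow(Add(103, Rational(4746, 1457)), Rational(1, 2))))), -1) = Pow(Add(37336, Add(4, Mul(-1, Pow(Rational(154817, 1457), Rational(1, 2))))), -1) = Pow(Add(37336, Add(4, Mul(-1, Mul(Rational(1, 1457), Pow(225568369, Rational(1, 2)))))), -1) = Pow(Add(37336, Add(4, Mul(Rational(-1, 1457), Pow(225568369, Rational(1, 2))))), -1) = Pow(Add(37340, Mul(Rational(-1, 1457), Pow(225568369, Rational(1, 2)))), -1)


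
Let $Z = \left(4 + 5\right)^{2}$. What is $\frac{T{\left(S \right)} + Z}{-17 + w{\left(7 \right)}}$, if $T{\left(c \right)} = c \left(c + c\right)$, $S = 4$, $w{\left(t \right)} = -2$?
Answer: $- \frac{113}{19} \approx -5.9474$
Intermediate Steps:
$T{\left(c \right)} = 2 c^{2}$ ($T{\left(c \right)} = c 2 c = 2 c^{2}$)
$Z = 81$ ($Z = 9^{2} = 81$)
$\frac{T{\left(S \right)} + Z}{-17 + w{\left(7 \right)}} = \frac{2 \cdot 4^{2} + 81}{-17 - 2} = \frac{2 \cdot 16 + 81}{-19} = - \frac{32 + 81}{19} = \left(- \frac{1}{19}\right) 113 = - \frac{113}{19}$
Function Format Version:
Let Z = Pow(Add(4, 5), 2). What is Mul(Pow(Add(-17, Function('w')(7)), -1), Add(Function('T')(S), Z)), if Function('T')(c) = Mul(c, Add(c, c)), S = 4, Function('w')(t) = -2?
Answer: Rational(-113, 19) ≈ -5.9474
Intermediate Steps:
Function('T')(c) = Mul(2, Pow(c, 2)) (Function('T')(c) = Mul(c, Mul(2, c)) = Mul(2, Pow(c, 2)))
Z = 81 (Z = Pow(9, 2) = 81)
Mul(Pow(Add(-17, Function('w')(7)), -1), Add(Function('T')(S), Z)) = Mul(Pow(Add(-17, -2), -1), Add(Mul(2, Pow(4, 2)), 81)) = Mul(Pow(-19, -1), Add(Mul(2, 16), 81)) = Mul(Rational(-1, 19), Add(32, 81)) = Mul(Rational(-1, 19), 113) = Rational(-113, 19)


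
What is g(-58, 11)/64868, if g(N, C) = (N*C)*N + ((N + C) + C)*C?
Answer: 9152/16217 ≈ 0.56435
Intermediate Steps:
g(N, C) = C*N² + C*(N + 2*C) (g(N, C) = (C*N)*N + ((C + N) + C)*C = C*N² + (N + 2*C)*C = C*N² + C*(N + 2*C))
g(-58, 11)/64868 = (11*(-58 + (-58)² + 2*11))/64868 = (11*(-58 + 3364 + 22))*(1/64868) = (11*3328)*(1/64868) = 36608*(1/64868) = 9152/16217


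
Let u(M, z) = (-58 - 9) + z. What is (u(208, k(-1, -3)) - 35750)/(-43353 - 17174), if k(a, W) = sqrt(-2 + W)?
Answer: 35817/60527 - I*sqrt(5)/60527 ≈ 0.59175 - 3.6943e-5*I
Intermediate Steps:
u(M, z) = -67 + z
(u(208, k(-1, -3)) - 35750)/(-43353 - 17174) = ((-67 + sqrt(-2 - 3)) - 35750)/(-43353 - 17174) = ((-67 + sqrt(-5)) - 35750)/(-60527) = ((-67 + I*sqrt(5)) - 35750)*(-1/60527) = (-35817 + I*sqrt(5))*(-1/60527) = 35817/60527 - I*sqrt(5)/60527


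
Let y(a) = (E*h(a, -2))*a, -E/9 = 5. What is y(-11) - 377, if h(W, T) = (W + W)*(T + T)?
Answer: 43183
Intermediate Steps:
E = -45 (E = -9*5 = -45)
h(W, T) = 4*T*W (h(W, T) = (2*W)*(2*T) = 4*T*W)
y(a) = 360*a² (y(a) = (-180*(-2)*a)*a = (-(-360)*a)*a = (360*a)*a = 360*a²)
y(-11) - 377 = 360*(-11)² - 377 = 360*121 - 377 = 43560 - 377 = 43183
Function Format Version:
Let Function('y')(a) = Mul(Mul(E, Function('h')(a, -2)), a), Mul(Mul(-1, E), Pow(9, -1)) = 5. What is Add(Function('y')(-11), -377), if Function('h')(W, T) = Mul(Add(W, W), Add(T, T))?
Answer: 43183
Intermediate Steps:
E = -45 (E = Mul(-9, 5) = -45)
Function('h')(W, T) = Mul(4, T, W) (Function('h')(W, T) = Mul(Mul(2, W), Mul(2, T)) = Mul(4, T, W))
Function('y')(a) = Mul(360, Pow(a, 2)) (Function('y')(a) = Mul(Mul(-45, Mul(4, -2, a)), a) = Mul(Mul(-45, Mul(-8, a)), a) = Mul(Mul(360, a), a) = Mul(360, Pow(a, 2)))
Add(Function('y')(-11), -377) = Add(Mul(360, Pow(-11, 2)), -377) = Add(Mul(360, 121), -377) = Add(43560, -377) = 43183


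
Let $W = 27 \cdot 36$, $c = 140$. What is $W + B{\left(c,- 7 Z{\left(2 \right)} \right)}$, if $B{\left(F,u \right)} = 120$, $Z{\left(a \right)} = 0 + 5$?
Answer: $1092$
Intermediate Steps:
$Z{\left(a \right)} = 5$
$W = 972$
$W + B{\left(c,- 7 Z{\left(2 \right)} \right)} = 972 + 120 = 1092$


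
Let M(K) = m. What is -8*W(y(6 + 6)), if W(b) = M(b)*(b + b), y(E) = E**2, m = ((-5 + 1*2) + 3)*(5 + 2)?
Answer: 0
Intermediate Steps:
m = 0 (m = ((-5 + 2) + 3)*7 = (-3 + 3)*7 = 0*7 = 0)
M(K) = 0
W(b) = 0 (W(b) = 0*(b + b) = 0*(2*b) = 0)
-8*W(y(6 + 6)) = -8*0 = 0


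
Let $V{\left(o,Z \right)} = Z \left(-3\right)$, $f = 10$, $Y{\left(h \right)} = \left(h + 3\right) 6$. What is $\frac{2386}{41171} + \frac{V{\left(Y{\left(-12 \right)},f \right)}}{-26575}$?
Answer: $\frac{12928616}{218823865} \approx 0.059082$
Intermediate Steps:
$Y{\left(h \right)} = 18 + 6 h$ ($Y{\left(h \right)} = \left(3 + h\right) 6 = 18 + 6 h$)
$V{\left(o,Z \right)} = - 3 Z$
$\frac{2386}{41171} + \frac{V{\left(Y{\left(-12 \right)},f \right)}}{-26575} = \frac{2386}{41171} + \frac{\left(-3\right) 10}{-26575} = 2386 \cdot \frac{1}{41171} - - \frac{6}{5315} = \frac{2386}{41171} + \frac{6}{5315} = \frac{12928616}{218823865}$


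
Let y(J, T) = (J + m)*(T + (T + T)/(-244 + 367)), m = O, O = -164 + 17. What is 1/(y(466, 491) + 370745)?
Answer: 123/65180260 ≈ 1.8871e-6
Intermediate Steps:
O = -147
m = -147
y(J, T) = 125*T*(-147 + J)/123 (y(J, T) = (J - 147)*(T + (T + T)/(-244 + 367)) = (-147 + J)*(T + (2*T)/123) = (-147 + J)*(T + (2*T)*(1/123)) = (-147 + J)*(T + 2*T/123) = (-147 + J)*(125*T/123) = 125*T*(-147 + J)/123)
1/(y(466, 491) + 370745) = 1/((125/123)*491*(-147 + 466) + 370745) = 1/((125/123)*491*319 + 370745) = 1/(19578625/123 + 370745) = 1/(65180260/123) = 123/65180260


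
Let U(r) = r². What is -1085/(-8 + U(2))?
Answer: 1085/4 ≈ 271.25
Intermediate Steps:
-1085/(-8 + U(2)) = -1085/(-8 + 2²) = -1085/(-8 + 4) = -1085/(-4) = -1085*(-¼) = 1085/4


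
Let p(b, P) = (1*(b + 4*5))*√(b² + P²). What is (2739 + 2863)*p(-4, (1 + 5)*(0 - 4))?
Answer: 358528*√37 ≈ 2.1808e+6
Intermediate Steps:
p(b, P) = √(P² + b²)*(20 + b) (p(b, P) = (1*(b + 20))*√(P² + b²) = (1*(20 + b))*√(P² + b²) = (20 + b)*√(P² + b²) = √(P² + b²)*(20 + b))
(2739 + 2863)*p(-4, (1 + 5)*(0 - 4)) = (2739 + 2863)*(√(((1 + 5)*(0 - 4))² + (-4)²)*(20 - 4)) = 5602*(√((6*(-4))² + 16)*16) = 5602*(√((-24)² + 16)*16) = 5602*(√(576 + 16)*16) = 5602*(√592*16) = 5602*((4*√37)*16) = 5602*(64*√37) = 358528*√37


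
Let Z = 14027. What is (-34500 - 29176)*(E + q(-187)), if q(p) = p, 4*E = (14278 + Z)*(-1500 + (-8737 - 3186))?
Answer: 6048245168197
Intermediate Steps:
E = -379938015/4 (E = ((14278 + 14027)*(-1500 + (-8737 - 3186)))/4 = (28305*(-1500 - 11923))/4 = (28305*(-13423))/4 = (1/4)*(-379938015) = -379938015/4 ≈ -9.4984e+7)
(-34500 - 29176)*(E + q(-187)) = (-34500 - 29176)*(-379938015/4 - 187) = -63676*(-379938763/4) = 6048245168197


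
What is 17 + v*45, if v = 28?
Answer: 1277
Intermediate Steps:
17 + v*45 = 17 + 28*45 = 17 + 1260 = 1277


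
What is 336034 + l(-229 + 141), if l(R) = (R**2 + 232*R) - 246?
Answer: 323116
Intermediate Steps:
l(R) = -246 + R**2 + 232*R
336034 + l(-229 + 141) = 336034 + (-246 + (-229 + 141)**2 + 232*(-229 + 141)) = 336034 + (-246 + (-88)**2 + 232*(-88)) = 336034 + (-246 + 7744 - 20416) = 336034 - 12918 = 323116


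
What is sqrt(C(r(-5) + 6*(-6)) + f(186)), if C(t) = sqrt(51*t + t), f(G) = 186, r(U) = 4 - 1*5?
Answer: sqrt(186 + 2*I*sqrt(481)) ≈ 13.731 + 1.5972*I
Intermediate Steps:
r(U) = -1 (r(U) = 4 - 5 = -1)
C(t) = 2*sqrt(13)*sqrt(t) (C(t) = sqrt(52*t) = 2*sqrt(13)*sqrt(t))
sqrt(C(r(-5) + 6*(-6)) + f(186)) = sqrt(2*sqrt(13)*sqrt(-1 + 6*(-6)) + 186) = sqrt(2*sqrt(13)*sqrt(-1 - 36) + 186) = sqrt(2*sqrt(13)*sqrt(-37) + 186) = sqrt(2*sqrt(13)*(I*sqrt(37)) + 186) = sqrt(2*I*sqrt(481) + 186) = sqrt(186 + 2*I*sqrt(481))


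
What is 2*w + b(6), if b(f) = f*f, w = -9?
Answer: 18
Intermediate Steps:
b(f) = f²
2*w + b(6) = 2*(-9) + 6² = -18 + 36 = 18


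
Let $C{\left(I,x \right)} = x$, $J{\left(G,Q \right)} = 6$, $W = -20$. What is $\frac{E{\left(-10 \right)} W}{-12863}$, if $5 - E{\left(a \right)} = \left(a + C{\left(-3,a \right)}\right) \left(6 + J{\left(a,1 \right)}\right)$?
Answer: $\frac{4900}{12863} \approx 0.38094$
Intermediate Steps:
$E{\left(a \right)} = 5 - 24 a$ ($E{\left(a \right)} = 5 - \left(a + a\right) \left(6 + 6\right) = 5 - 2 a 12 = 5 - 24 a$)
$\frac{E{\left(-10 \right)} W}{-12863} = \frac{\left(5 - -240\right) \left(-20\right)}{-12863} = \left(5 + 240\right) \left(-20\right) \left(- \frac{1}{12863}\right) = 245 \left(-20\right) \left(- \frac{1}{12863}\right) = \left(-4900\right) \left(- \frac{1}{12863}\right) = \frac{4900}{12863}$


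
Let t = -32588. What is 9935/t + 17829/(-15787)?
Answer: -737855297/514466756 ≈ -1.4342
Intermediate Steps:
9935/t + 17829/(-15787) = 9935/(-32588) + 17829/(-15787) = 9935*(-1/32588) + 17829*(-1/15787) = -9935/32588 - 17829/15787 = -737855297/514466756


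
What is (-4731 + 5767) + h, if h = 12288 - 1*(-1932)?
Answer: 15256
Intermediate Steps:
h = 14220 (h = 12288 + 1932 = 14220)
(-4731 + 5767) + h = (-4731 + 5767) + 14220 = 1036 + 14220 = 15256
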